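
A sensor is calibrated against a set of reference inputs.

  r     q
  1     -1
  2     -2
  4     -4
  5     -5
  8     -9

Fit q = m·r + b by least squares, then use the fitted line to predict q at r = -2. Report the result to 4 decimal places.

q̂ = 2.6000

With design matrix X, XᵀX = [[110, 20]; [20, 5]] and Xᵀq = [-118, -21]ᵀ.
det = 110·5 − 20² = 150.
m = ((-118)·5 − 20·(-21))/150 = -17/15; b = (110·(-21) − 20·(-118))/150 = 1/3.
At r = -2: q̂ = (-17/15)·(-2) + (1/3)·(1) = 13/5.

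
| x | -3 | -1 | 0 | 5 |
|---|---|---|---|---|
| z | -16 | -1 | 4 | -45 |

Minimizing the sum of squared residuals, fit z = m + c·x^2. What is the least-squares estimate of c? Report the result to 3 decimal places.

c = -1.903

Entries of MᵀM: Σ1 = 4, Σx^2 = 35, Σx^2·x^2 = 707.
And Σz = -58, Σx^2·z = -1270.
So MᵀM·[m, c]ᵀ = Mᵀz: [[4, 35]; [35, 707]]·[m, c]ᵀ = [-58, -1270]ᵀ.
Eliminating c: 707·(row 1) − 35·(row 2) gives 1603·m = 707·(-58) − 35·(-1270) = 3444, so m = 492/229.
Then c = ((-1270) − 35·(492/229))/707 = -3050/1603.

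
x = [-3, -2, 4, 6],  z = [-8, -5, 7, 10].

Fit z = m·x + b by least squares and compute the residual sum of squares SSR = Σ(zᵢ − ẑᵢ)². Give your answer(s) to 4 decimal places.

Forming MᵀM = [[65, 5]; [5, 4]] and Mᵀz = [122, 4]ᵀ gives MᵀM·[m, b]ᵀ = Mᵀz.
Eliminating b: 4·(row 1) − 5·(row 2) gives 235·m = 4·122 − 5·4 = 468, so m = 468/235.
Then b = (4 − 5·(468/235))/4 = -70/47.
Residuals: -126/235, 111/235, 123/235, -108/235; SSR = 234/235.

SSR = 0.9957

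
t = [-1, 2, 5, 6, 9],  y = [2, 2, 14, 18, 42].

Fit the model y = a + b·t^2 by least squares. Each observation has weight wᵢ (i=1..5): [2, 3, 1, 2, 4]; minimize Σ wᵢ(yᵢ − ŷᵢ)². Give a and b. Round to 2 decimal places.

Entries of AᵀWA: Σwᵢ·1 = 12, Σwᵢ·t^2 = 435, Σwᵢ·t^2·t^2 = 29511.
And Σwᵢ·y = 228, Σwᵢ·t^2·y = 15282.
Δ = 12·29511 − 435² = 164907.
a = (228·29511 − 435·15282)/164907 = 8982/18323; b = (12·15282 − 435·228)/164907 = 9356/18323.

a = 0.49, b = 0.51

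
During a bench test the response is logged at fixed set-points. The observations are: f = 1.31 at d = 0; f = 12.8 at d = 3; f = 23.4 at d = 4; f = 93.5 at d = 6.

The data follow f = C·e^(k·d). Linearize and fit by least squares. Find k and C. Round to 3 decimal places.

Let Y = ln f. Fitting Y = k·d + ln C by least squares:
Over the data: Σd = 13.0000, Σ(d)² = 61.0000, Σln f = 10.5102, Σd·ln f = 47.4870.
Normal system: [[61.0000, 13.0000]; [13.0000, 4]]·[k, ln C]ᵀ = [47.4870, 10.5102]ᵀ.
Solving (det = 75.0000): k = 0.71088, ln C = 0.31718, so C = exp(0.31718) = 1.37325.

k = 0.711, C = 1.373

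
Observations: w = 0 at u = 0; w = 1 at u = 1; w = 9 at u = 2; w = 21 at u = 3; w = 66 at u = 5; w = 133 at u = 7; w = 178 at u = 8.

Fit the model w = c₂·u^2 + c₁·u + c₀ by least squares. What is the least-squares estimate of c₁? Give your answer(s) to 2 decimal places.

Sums needed: Σu^2·u^2 = 7220, Σu^2·u = 1016, Σu^2 = 152, Σu·u = 152, Σu = 26, Σ1 = 7.
For Mᵀw: Σu^2·w = 19785, Σu·w = 2767, Σw = 408.
Normal equations: [[7220, 1016, 152]; [1016, 152, 26]; [152, 26, 7]]·[c₂, c₁, c₀]ᵀ = [19785, 2767, 408]ᵀ.
Row-reducing yields c₂ = 71039/23556, c₁ = -46673/23556, c₀ = 629/3926.

c₁ = -1.98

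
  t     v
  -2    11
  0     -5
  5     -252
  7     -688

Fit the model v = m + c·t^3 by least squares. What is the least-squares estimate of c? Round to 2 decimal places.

Normal-equation sums: Σ1 = 4, Σt^3 = 460, Σt^3·t^3 = 133338.
For Aᵀv: Σv = -934, Σt^3·v = -267572.
Normal equations: [[4, 460]; [460, 133338]]·[m, c]ᵀ = [-934, -267572]ᵀ.
det = 4·133338 − 460² = 321752.
m = ((-934)·133338 − 460·(-267572))/321752 = -363643/80438; c = (4·(-267572) − 460·(-934))/321752 = -80081/40219.

c = -1.99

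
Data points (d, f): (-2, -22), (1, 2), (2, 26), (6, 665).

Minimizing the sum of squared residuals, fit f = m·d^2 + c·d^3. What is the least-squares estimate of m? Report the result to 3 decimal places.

Normal-equation sums: Σd^2·d^2 = 1329, Σd^2·d^3 = 7777, Σd^3·d^3 = 46785.
Moment sums: Σd^2·f = 23958, Σd^3·f = 144026.
Δ = 1329·46785 − 7777² = 1695536.
m = (23958·46785 − 7777·144026)/1695536 = 196207/423884; c = (1329·144026 − 7777·23958)/1695536 = 1272297/423884.

m = 0.463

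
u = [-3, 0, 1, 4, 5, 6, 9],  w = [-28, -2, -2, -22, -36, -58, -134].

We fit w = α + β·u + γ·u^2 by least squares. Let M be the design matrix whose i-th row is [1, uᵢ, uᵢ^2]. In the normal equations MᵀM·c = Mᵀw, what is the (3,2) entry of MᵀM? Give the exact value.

1108

Row 3 ↔ basis u^2, column 2 ↔ basis u, so (MᵀM)_{3,2} = Σᵢ (u^2)·(u) = (9)·(-3) + (0)·(0) + (1)·(1) + (16)·(4) + (25)·(5) + (36)·(6) + (81)·(9) = 1108.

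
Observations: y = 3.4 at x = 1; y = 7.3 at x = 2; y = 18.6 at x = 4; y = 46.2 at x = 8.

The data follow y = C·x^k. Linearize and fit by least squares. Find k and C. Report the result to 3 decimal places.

With ln yᵢ as the transformed response and ln xᵢ as the regressor:
XᵀX = [[6.7263, 4.1589]; [4.1589, 4]], rhs = [13.4007, 9.9678]ᵀ  (here Σln x = 4.1589, Σ(ln x)² = 6.7263, Σln y = 9.9678, Σln x·ln y = 13.4007).
Δ = 6.7263·4 − (4.1589)² = 9.6091; k = (13.4007·4 − 4.1589·9.9678)/9.6091 = 1.26422, ln C = (6.7263·9.9678 − 4.1589·13.4007)/9.6091 = 1.17751, so C = exp(1.17751) = 3.24629.

k = 1.264, C = 3.246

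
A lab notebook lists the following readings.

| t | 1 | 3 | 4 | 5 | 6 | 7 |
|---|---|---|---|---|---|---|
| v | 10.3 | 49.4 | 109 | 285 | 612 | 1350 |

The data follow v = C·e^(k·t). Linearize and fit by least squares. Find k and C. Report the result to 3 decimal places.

k = 0.821, C = 4.383

Let Y = ln v. Fitting Y = k·t + ln C by least squares:
XᵀX = [[136.0000, 26.0000]; [26.0000, 6]], rhs = [150.0152, 30.2005]ᵀ  (here Σt = 26.0000, Σ(t)² = 136.0000, Σln v = 30.2005, Σt·ln v = 150.0152).
Δ = 136.0000·6 − (26.0000)² = 140.0000; k = (150.0152·6 − 26.0000·30.2005)/140.0000 = 0.82056, ln C = (136.0000·30.2005 − 26.0000·150.0152)/140.0000 = 1.47768, so C = exp(1.47768) = 4.38275.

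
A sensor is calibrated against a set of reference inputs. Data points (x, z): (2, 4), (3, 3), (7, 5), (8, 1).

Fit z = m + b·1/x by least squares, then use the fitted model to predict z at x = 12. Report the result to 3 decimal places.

With design matrix M, MᵀM = [[4, 185/168]; [185/168, 11209/28224]] and Mᵀz = [13, 215/56]ᵀ.
det = 4·(11209/28224) − (185/168)² = 1179/3136.
m = (13·(11209/28224) − (185/168)·(215/56))/(1179/3136) = 26392/10611; b = (4·(215/56) − (185/168)·13)/(1179/3136) = 9800/3537.
At x = 12: ẑ = (26392/10611)·(1) + (9800/3537)·(1/12) = 9614/3537.

ẑ = 2.718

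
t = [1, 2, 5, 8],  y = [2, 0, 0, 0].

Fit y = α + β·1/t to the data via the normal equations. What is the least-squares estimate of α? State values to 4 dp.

Forming MᵀM = [[4, 73/40]; [73/40, 2089/1600]] and Mᵀy = [2, 2]ᵀ gives MᵀM·[α, β]ᵀ = Mᵀy.
Δ = 4·(2089/1600) − (73/40)² = 3027/1600.
α = (2·(2089/1600) − (73/40)·2)/(3027/1600) = -554/1009; β = (4·2 − (73/40)·2)/(3027/1600) = 2320/1009.

α = -0.5491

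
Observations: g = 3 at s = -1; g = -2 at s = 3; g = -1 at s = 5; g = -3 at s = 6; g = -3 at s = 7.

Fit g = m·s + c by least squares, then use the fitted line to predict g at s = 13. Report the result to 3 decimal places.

Normal-equation sums: Σs·s = 120, Σs = 20, Σ1 = 5.
And Σs·g = -53, Σg = -6.
Normal equations: [[120, 20]; [20, 5]]·[m, c]ᵀ = [-53, -6]ᵀ.
Determinant 120·5 − 20² = 200.
m = ((-53)·5 − 20·(-6))/200 = -29/40; c = (120·(-6) − 20·(-53))/200 = 17/10.
At s = 13: ĝ = (-29/40)·(13) + (17/10)·(1) = -309/40.

ĝ = -7.725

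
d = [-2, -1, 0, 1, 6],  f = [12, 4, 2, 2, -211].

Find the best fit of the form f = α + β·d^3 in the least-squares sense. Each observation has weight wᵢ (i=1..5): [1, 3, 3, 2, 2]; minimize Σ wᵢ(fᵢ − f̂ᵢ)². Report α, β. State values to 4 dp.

α = 2.7933, β = -0.9899

Sums needed: Σwᵢ·1 = 11, Σwᵢ·d^3 = 423, Σwᵢ·d^3·d^3 = 93381.
Moment sums: Σwᵢ·f = -388, Σwᵢ·d^3·f = -91256.
Determinant 11·93381 − 423² = 848262.
α = ((-388)·93381 − 423·(-91256))/848262 = 394910/141377; β = (11·(-91256) − 423·(-388))/848262 = -419846/424131.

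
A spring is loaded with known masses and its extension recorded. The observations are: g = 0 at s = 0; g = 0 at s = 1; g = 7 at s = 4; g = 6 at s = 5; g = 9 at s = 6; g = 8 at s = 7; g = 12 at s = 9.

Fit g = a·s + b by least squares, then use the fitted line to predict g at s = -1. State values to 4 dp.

Setting ∂/∂a … = 0 gives: 208·a + 32·b = 276;  32·a + 7·b = 42.
(Σs·s = 208, Σs = 32, Σ1 = 7, Σs·g = 276, Σg = 42.)
Δ = 208·7 − 32² = 432.
a = (276·7 − 32·42)/432 = 49/36; b = (208·42 − 32·276)/432 = -2/9.
At s = -1: ĝ = (49/36)·(-1) + (-2/9)·(1) = -19/12.

ĝ = -1.5833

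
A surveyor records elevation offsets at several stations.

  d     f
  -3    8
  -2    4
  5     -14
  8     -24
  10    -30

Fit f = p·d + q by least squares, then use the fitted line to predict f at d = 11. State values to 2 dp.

f̂ = -32.36

The normal equations are: 202·p + 18·q = -594;  18·p + 5·q = -56.
(Σd·d = 202, Σd = 18, Σ1 = 5, Σd·f = -594, Σf = -56.)
Δ = 202·5 − 18² = 686.
p = ((-594)·5 − 18·(-56))/686 = -981/343; q = (202·(-56) − 18·(-594))/686 = -310/343.
At d = 11: f̂ = (-981/343)·(11) + (-310/343)·(1) = -11101/343.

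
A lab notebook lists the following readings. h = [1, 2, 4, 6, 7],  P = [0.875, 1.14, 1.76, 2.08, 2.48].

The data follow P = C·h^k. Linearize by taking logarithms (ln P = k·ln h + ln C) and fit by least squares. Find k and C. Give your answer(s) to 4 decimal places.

k = 0.5284, C = 0.8402

Let Y = ln P. Fitting Y = k·ln h + ln C by least squares:
Σln h = 5.8171, Σ(ln h)² = 9.3992, Σln P = 2.2034, Σln h·ln P = 3.9541.
Equations: 9.3992·k + 5.8171·ln C = 3.9541;  5.8171·k + 5·ln C = 2.2034.
Slope k = (n·Σln h·ln P − Σln h·Σln P)/(n·Σ(ln h)² − (Σln h)²) = (5·3.9541 − 5.8171·2.2034)/13.1574 = 0.52845; ln C = (Σln P − k·Σln h)/n = -0.17412, so C = exp(-0.17412) = 0.84019.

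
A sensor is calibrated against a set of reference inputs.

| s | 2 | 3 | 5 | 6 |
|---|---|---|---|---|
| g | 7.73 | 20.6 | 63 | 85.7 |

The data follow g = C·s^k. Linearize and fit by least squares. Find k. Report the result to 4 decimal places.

k = 2.2033

Let Y = ln g. Fitting Y = k·ln s + ln C by least squares:
AᵀA = [[7.4881, 5.1930]; [5.1930, 4]], rhs = [19.3842, 13.6644]ᵀ  (here Σln s = 5.1930, Σ(ln s)² = 7.4881, Σln g = 13.6644, Σln s·ln g = 19.3842).
Δ = 7.4881·4 − (5.1930)² = 2.9856; k = (19.3842·4 − 5.1930·13.6644)/2.9856 = 2.20328, ln C = (7.4881·13.6644 − 5.1930·19.3842)/2.9856 = 0.55571.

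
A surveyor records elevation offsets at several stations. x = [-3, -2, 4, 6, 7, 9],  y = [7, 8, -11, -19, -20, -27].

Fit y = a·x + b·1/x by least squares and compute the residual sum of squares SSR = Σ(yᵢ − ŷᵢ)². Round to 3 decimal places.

Compute the Gram sums: Σx·x = 195, Σx·1/x = 6, Σ1/x·1/x = 30745/63504.
For Mᵀy: Σx·y = -578, Σ1/x·y = -507/28.
So MᵀM·[a, b]ᵀ = Mᵀy: [[195, 6]; [6, 30745/63504]]·[a, b]ᵀ = [-578, -507/28]ᵀ.
Eliminating b: (30745/63504)·(row 1) − 6·(row 2) gives (1236377/21168)·a = (30745/63504)·(-578) − 6·(-507/28) = -5435677/31752, so a = -10871354/3709131.
Then b = ((-507/28) − 6·(-10871354/3709131))/(30745/63504) = -1331316/1236377.
Residuals: -2660487/1236377, 5933366/3709131, 3683462/3709131, -1526569/1236377, 2487422/3709131, -620193/1236377; SSR = 38580245/3709131.

SSR = 10.401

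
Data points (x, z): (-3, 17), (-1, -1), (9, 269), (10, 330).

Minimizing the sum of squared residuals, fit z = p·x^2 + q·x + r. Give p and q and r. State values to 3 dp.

Forming AᵀA = [[16643, 1701, 191]; [1701, 191, 15]; [191, 15, 4]] and Aᵀz = [54941, 5671, 615]ᵀ gives AᵀA·[p, q, r]ᵀ = Aᵀz.
Solving the 3×3 system (Gaussian elimination) gives p = 66380/21979, q = 63719/21979, r = -29320/21979.

p = 3.020, q = 2.899, r = -1.334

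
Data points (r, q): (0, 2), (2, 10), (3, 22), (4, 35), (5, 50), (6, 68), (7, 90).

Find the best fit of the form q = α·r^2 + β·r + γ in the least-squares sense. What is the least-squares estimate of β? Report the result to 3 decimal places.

Normal-equation sums: Σr^2·r^2 = 4675, Σr^2·r = 783, Σr^2 = 139, Σr·r = 139, Σr = 27, Σ1 = 7.
Moment sums: Σr^2·q = 8906, Σr·q = 1514, Σq = 277.
So AᵀA·[α, β, γ]ᵀ = Aᵀq: [[4675, 783, 139]; [783, 139, 27]; [139, 27, 7]]·[α, β, γ]ᵀ = [8906, 1514, 277]ᵀ.
Solving the 3×3 system (Gaussian elimination) gives α = 2179/1452, β = 1043/484, γ = 530/363.

β = 2.155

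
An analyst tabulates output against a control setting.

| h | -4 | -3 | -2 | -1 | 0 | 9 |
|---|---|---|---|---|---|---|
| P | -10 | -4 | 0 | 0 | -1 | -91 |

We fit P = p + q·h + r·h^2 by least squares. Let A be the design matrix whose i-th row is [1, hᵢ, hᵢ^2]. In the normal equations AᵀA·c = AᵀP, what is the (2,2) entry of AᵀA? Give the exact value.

Row 2 ↔ basis h, column 2 ↔ basis h, so (AᵀA)_{2,2} = Σᵢ (h)·(h) = (-4)·(-4) + (-3)·(-3) + (-2)·(-2) + (-1)·(-1) + (0)·(0) + (9)·(9) = 111.

111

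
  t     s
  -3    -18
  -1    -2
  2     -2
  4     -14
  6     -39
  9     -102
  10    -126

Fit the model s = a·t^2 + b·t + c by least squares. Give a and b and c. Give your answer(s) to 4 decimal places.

With design matrix M, MᵀM = [[18211, 1989, 247]; [1989, 247, 27]; [247, 27, 7]] and Mᵀs = [-22662, -2416, -303]ᵀ.
Solving the 3×3 system (Gaussian elimination) gives a = -487103/329702, b = 654817/329702, c = 195334/164851.

a = -1.4774, b = 1.9861, c = 1.1849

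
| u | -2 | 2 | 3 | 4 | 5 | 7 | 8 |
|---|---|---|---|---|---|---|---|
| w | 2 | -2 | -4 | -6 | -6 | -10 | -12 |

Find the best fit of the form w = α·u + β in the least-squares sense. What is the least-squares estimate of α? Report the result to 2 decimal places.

The normal system XᵀX·[α, β]ᵀ = Xᵀw is [[171, 27]; [27, 7]]·[α, β]ᵀ = [-240, -38]ᵀ.
Determinant 171·7 − 27² = 468.
α = ((-240)·7 − 27·(-38))/468 = -109/78; β = (171·(-38) − 27·(-240))/468 = -1/26.

α = -1.40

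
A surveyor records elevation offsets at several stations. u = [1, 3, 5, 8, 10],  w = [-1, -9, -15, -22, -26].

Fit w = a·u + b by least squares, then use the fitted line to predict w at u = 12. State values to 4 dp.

ŵ = -32.5639

Compute the Gram sums: Σu·u = 199, Σu = 27, Σ1 = 5.
And Σu·w = -539, Σw = -73.
XᵀX·[a, b]ᵀ = Xᵀw becomes [[199, 27]; [27, 5]]·[a, b]ᵀ = [-539, -73]ᵀ.
det = 199·5 − 27² = 266.
a = ((-539)·5 − 27·(-73))/266 = -362/133; b = (199·(-73) − 27·(-539))/266 = 13/133.
At u = 12: ŵ = (-362/133)·(12) + (13/133)·(1) = -4331/133.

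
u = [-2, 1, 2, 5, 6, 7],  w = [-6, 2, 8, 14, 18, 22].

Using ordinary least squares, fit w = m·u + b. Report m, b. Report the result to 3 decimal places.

m = 3.031, b = 0.068

Setting ∂/∂m … = 0 gives: 119·m + 19·b = 362;  19·m + 6·b = 58.
Eliminating b: 6·(row 1) − 19·(row 2) gives 353·m = 6·362 − 19·58 = 1070, so m = 1070/353.
Then b = (58 − 19·(1070/353))/6 = 24/353.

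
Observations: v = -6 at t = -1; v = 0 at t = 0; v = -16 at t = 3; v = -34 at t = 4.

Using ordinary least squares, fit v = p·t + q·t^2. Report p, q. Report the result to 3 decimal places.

Normal-equation sums: Σt·t = 26, Σt·t^2 = 90, Σt^2·t^2 = 338.
Moment sums: Σt·v = -178, Σt^2·v = -694.
Normal equations: [[26, 90]; [90, 338]]·[p, q]ᵀ = [-178, -694]ᵀ.
Eliminating q: 338·(row 1) − 90·(row 2) gives 688·p = 338·(-178) − 90·(-694) = 2296, so p = 287/86.
Then q = ((-694) − 90·(287/86))/338 = -253/86.

p = 3.337, q = -2.942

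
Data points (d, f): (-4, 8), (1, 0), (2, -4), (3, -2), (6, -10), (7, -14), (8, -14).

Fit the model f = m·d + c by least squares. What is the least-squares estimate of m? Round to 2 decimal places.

m = -1.91

MᵀM·[m, c]ᵀ = Mᵀf reads: 179·m + 23·c = -316;  23·m + 7·c = -36.
det = 179·7 − 23² = 724.
m = ((-316)·7 − 23·(-36))/724 = -346/181; c = (179·(-36) − 23·(-316))/724 = 206/181.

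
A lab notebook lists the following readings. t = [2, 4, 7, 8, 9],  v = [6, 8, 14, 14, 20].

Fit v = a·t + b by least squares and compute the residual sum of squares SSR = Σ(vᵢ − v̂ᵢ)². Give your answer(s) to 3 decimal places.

SSR = 10.141

From the data, Σt·t = 214, Σt = 30, Σ1 = 5.
Right-hand side: Σt·v = 434, Σv = 62.
MᵀM·[a, b]ᵀ = Mᵀv becomes [[214, 30]; [30, 5]]·[a, b]ᵀ = [434, 62]ᵀ.
det = 214·5 − 30² = 170.
a = (434·5 − 30·62)/170 = 31/17; b = (214·62 − 30·434)/170 = 124/85.
Residuals: 76/85, -64/85, -19/85, -174/85, 181/85; SSR = 862/85.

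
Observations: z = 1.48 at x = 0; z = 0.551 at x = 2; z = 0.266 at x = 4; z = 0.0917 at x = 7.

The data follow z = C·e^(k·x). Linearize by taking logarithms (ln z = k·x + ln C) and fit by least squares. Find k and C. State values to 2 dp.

Linearized form: ln z = k·x + ln C. From the 4 transformed points,
Sums: Σx = 13.0000, Σ(x)² = 69.0000, Σln z = -3.9175, Σx·ln z = -23.2137.
Normal system: [[69.0000, 13.0000]; [13.0000, 4]]·[k, ln C]ᵀ = [-23.2137, -3.9175]ᵀ.
Slope k = (n·Σx·ln z − Σx·Σln z)/(n·Σ(x)² − (Σx)²) = (4·-23.2137 − 13.0000·-3.9175)/107.0000 = -0.39185; ln C = (Σln z − k·Σx)/n = 0.29414, so C = exp(0.29414) = 1.34197.

k = -0.39, C = 1.34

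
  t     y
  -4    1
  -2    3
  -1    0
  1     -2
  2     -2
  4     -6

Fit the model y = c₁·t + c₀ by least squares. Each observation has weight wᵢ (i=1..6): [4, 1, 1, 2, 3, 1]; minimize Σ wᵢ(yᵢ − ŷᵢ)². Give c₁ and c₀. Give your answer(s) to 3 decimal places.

c₁ = -0.709, c₀ = -1.163

Entries of MᵀWM: Σwᵢ·t·t = 99, Σwᵢ·t = -7, Σwᵢ·1 = 12.
And Σwᵢ·t·y = -62, Σwᵢ·y = -9.
MᵀWM·[c₁, c₀]ᵀ = MᵀWy becomes [[99, -7]; [-7, 12]]·[c₁, c₀]ᵀ = [-62, -9]ᵀ.
Δ = 99·12 − (-7)² = 1139.
c₁ = ((-62)·12 − (-7)·(-9))/1139 = -807/1139; c₀ = (99·(-9) − (-7)·(-62))/1139 = -1325/1139.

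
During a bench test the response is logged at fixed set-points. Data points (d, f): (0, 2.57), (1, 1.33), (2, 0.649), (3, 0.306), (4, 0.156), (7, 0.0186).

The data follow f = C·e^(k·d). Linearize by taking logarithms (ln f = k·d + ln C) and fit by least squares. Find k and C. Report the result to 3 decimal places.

Taking logs, ln f = k·d + ln C, so regress ln f on d.
Σd = 17.0000, Σ(d)² = 79.0000, Σln f = -6.2299, Σd·ln f = -39.4557.
Equations: 79.0000·k + 17.0000·ln C = -39.4557;  17.0000·k + 6·ln C = -6.2299.
Δ = 79.0000·6 − (17.0000)² = 185.0000; k = (-39.4557·6 − 17.0000·-6.2299)/185.0000 = -0.70717, ln C = (79.0000·-6.2299 − 17.0000·-39.4557)/185.0000 = 0.96533, so C = exp(0.96533) = 2.62564.

k = -0.707, C = 2.626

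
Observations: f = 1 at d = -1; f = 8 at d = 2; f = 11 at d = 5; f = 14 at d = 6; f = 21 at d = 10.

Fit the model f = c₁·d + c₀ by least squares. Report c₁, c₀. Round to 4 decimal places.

With design matrix A, AᵀA = [[166, 22]; [22, 5]] and Aᵀf = [364, 55]ᵀ.
det = 166·5 − 22² = 346.
c₁ = (364·5 − 22·55)/346 = 305/173; c₀ = (166·55 − 22·364)/346 = 561/173.

c₁ = 1.7630, c₀ = 3.2428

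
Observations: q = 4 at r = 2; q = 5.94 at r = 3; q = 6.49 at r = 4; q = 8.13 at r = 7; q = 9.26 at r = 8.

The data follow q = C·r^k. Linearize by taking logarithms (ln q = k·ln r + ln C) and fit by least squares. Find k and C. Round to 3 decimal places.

Taking logs, ln q = k·ln r + ln C, so regress ln q on ln r.
AᵀA = [[11.7199, 7.2034]; [7.2034, 5]], rhs = [14.2170, 9.3595]ᵀ  (here Σln r = 7.2034, Σ(ln r)² = 11.7199, Σln q = 9.3595, Σln r·ln q = 14.2170).
Solving (det = 6.7102): k = 0.54614, ln C = 1.08510, so C = exp(1.08510) = 2.95972.

k = 0.546, C = 2.960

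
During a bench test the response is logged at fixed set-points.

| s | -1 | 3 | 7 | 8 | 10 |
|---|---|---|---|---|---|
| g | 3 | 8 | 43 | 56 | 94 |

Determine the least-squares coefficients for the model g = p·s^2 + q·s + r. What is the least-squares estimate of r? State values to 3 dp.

r = 1.118

Entries of AᵀA: Σs^2·s^2 = 16579, Σs^2·s = 1881, Σs^2 = 223, Σs·s = 223, Σs = 27, Σ1 = 5.
Right-hand side: Σs^2·g = 15166, Σs·g = 1710, Σg = 204.
AᵀA·[p, q, r]ᵀ = Aᵀg becomes [[16579, 1881, 223]; [1881, 223, 27]; [223, 27, 5]]·[p, q, r]ᵀ = [15166, 1710, 204]ᵀ.
Row-reducing yields p = 70817/67531, q = -88641/67531, r = 75488/67531.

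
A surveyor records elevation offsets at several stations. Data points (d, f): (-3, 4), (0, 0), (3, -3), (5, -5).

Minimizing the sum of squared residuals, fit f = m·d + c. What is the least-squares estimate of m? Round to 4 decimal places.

m = -1.1156

With design matrix X, XᵀX = [[43, 5]; [5, 4]] and Xᵀf = [-46, -4]ᵀ.
Δ = 43·4 − 5² = 147.
m = ((-46)·4 − 5·(-4))/147 = -164/147; c = (43·(-4) − 5·(-46))/147 = 58/147.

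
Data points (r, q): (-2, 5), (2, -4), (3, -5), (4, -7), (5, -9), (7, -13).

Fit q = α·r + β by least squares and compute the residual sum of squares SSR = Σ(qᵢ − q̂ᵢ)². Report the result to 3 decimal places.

MᵀM·[α, β]ᵀ = Mᵀq reads: 107·α + 19·β = -197;  19·α + 6·β = -33.
(Σr·r = 107, Σr = 19, Σ1 = 6, Σr·q = -197, Σq = -33.)
det = 107·6 − 19² = 281.
α = ((-197)·6 − 19·(-33))/281 = -555/281; β = (107·(-33) − 19·(-197))/281 = 212/281.
Residuals: 83/281, -226/281, 48/281, 41/281, 34/281, 20/281; SSR = 226/281.

SSR = 0.804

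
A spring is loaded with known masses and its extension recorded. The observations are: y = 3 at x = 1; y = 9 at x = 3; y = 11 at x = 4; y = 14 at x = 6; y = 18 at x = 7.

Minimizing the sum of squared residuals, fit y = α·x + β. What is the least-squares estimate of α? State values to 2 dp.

α = 2.32

Setting ∂/∂α … = 0 gives: 111·α + 21·β = 284;  21·α + 5·β = 55.
(Σx·x = 111, Σx = 21, Σ1 = 5, Σx·y = 284, Σy = 55.)
Determinant 111·5 − 21² = 114.
α = (284·5 − 21·55)/114 = 265/114; β = (111·55 − 21·284)/114 = 47/38.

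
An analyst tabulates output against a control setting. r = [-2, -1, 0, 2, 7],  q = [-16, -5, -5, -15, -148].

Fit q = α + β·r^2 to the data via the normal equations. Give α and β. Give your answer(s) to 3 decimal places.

With design matrix X, XᵀX = [[5, 58]; [58, 2434]] and Xᵀq = [-189, -7381]ᵀ.
det = 5·2434 − 58² = 8806.
α = ((-189)·2434 − 58·(-7381))/8806 = -15964/4403; β = (5·(-7381) − 58·(-189))/8806 = -25943/8806.

α = -3.626, β = -2.946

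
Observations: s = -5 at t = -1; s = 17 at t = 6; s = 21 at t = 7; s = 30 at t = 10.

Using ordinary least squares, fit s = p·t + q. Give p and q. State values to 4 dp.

The normal system XᵀX·[p, q]ᵀ = Xᵀs is [[186, 22]; [22, 4]]·[p, q]ᵀ = [554, 63]ᵀ.
Eliminating q: 4·(row 1) − 22·(row 2) gives 260·p = 4·554 − 22·63 = 830, so p = 83/26.
Then q = (63 − 22·(83/26))/4 = -47/26.

p = 3.1923, q = -1.8077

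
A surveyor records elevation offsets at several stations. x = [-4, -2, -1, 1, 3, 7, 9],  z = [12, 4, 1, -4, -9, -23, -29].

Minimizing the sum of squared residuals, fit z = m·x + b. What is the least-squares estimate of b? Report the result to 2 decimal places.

Sums needed: Σx·x = 161, Σx = 13, Σ1 = 7.
For Mᵀz: Σx·z = -510, Σz = -48.
Normal equations: [[161, 13]; [13, 7]]·[m, b]ᵀ = [-510, -48]ᵀ.
Eliminating b: 7·(row 1) − 13·(row 2) gives 958·m = 7·(-510) − 13·(-48) = -2946, so m = -1473/479.
Then b = ((-48) − 13·(-1473/479))/7 = -549/479.

b = -1.15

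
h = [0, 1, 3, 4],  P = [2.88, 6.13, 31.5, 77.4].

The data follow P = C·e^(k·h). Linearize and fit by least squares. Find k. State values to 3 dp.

k = 0.822

Let Y = ln P. Fitting Y = k·h + ln C by least squares:
AᵀA = [[26.0000, 8.0000]; [8.0000, 4]], rhs = [29.5591, 10.6700]ᵀ  (here Σh = 8.0000, Σ(h)² = 26.0000, Σln P = 10.6700, Σh·ln P = 29.5591).
Slope k = (n·Σh·ln P − Σh·Σln P)/(n·Σ(h)² − (Σh)²) = (4·29.5591 − 8.0000·10.6700)/40.0000 = 0.82192; ln C = (Σln P − k·Σh)/n = 1.02365.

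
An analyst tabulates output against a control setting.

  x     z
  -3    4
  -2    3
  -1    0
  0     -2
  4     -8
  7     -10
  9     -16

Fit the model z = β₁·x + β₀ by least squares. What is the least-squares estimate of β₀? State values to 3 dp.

Sums needed: Σx·x = 160, Σx = 14, Σ1 = 7.
For Aᵀz: Σx·z = -264, Σz = -29.
So AᵀA·[β₁, β₀]ᵀ = Aᵀz: [[160, 14]; [14, 7]]·[β₁, β₀]ᵀ = [-264, -29]ᵀ.
Eliminating β₀: 7·(row 1) − 14·(row 2) gives 924·β₁ = 7·(-264) − 14·(-29) = -1442, so β₁ = -103/66.
Then β₀ = ((-29) − 14·(-103/66))/7 = -236/231.

β₀ = -1.022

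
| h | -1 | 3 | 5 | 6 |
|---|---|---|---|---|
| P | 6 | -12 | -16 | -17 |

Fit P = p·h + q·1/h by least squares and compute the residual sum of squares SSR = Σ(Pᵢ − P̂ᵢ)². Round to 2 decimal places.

Entries of XᵀX: Σh·h = 71, Σh·1/h = 4, Σ1/h·1/h = 1061/900.
Moment sums: Σh·P = -224, Σ1/h·P = -481/30.
det = 71·(1061/900) − 4² = 60931/900.
p = ((-224)·(1061/900) − 4·(-481/30))/(60931/900) = -179944/60931; q = (71·(-481/30) − 4·(-224))/(60931/900) = -218130/60931.
Residuals: -32488/60931, -118630/60931, -31550/60931, 80192/60931; SSR = 370168/60931.

SSR = 6.08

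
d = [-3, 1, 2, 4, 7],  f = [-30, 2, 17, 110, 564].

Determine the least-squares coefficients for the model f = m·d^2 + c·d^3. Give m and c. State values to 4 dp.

m = 1.0361, c = 1.4949

Forming MᵀM = [[2755, 17621]; [17621, 122539]] and Mᵀf = [29196, 201440]ᵀ gives MᵀM·[m, c]ᵀ = Mᵀf.
Determinant 2755·122539 − 17621² = 27095304.
m = (29196·122539 − 17621·201440)/27095304 = 7018601/6773826; c = (2755·201440 − 17621·29196)/27095304 = 10126121/6773826.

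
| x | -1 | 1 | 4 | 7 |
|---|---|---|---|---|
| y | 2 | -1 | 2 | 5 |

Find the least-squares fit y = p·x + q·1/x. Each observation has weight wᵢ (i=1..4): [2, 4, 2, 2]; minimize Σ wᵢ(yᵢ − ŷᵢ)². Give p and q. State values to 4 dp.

p = 0.7266, q = -2.0821

The normal equations are: 136·p + 10·q = 78;  10·p + (2417/392)·q = -39/7.
Eliminating q: (2417/392)·(row 1) − 10·(row 2) gives (36189/49)·p = (2417/392)·78 − 10·(-39/7) = 105183/196, so p = 11687/16084.
Then q = ((-39/7) − 10·(11687/16084))/(2417/392) = -8372/4021.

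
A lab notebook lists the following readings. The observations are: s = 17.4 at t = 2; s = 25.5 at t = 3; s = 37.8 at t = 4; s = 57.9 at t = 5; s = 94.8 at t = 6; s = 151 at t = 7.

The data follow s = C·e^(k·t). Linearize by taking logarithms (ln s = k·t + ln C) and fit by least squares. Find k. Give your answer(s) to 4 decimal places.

With ln sᵢ as the transformed response and tᵢ as the regressor:
Σt = 27.0000, Σ(t)² = 139.0000, Σln s = 23.3552, Σt·ln s = 112.6834.
Normal system: [[139.0000, 27.0000]; [27.0000, 6]]·[k, ln C]ᵀ = [112.6834, 23.3552]ᵀ.
Δ = 139.0000·6 − (27.0000)² = 105.0000; k = (112.6834·6 − 27.0000·23.3552)/105.0000 = 0.43342, ln C = (139.0000·23.3552 − 27.0000·112.6834)/105.0000 = 1.94214.

k = 0.4334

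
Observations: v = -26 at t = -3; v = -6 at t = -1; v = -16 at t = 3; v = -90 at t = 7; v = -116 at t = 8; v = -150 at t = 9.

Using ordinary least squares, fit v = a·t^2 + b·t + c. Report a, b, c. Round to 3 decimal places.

a = -1.994, b = 1.643, c = -2.842

Setting ∂/∂a … = 0 gives: 13221·a + 1583·b + 213·c = -24368;  1583·a + 213·b + 23·c = -2872;  213·a + 23·b + 6·c = -404.
Row-reducing yields a = -8473/4249, b = 6983/4249, c = -12076/4249.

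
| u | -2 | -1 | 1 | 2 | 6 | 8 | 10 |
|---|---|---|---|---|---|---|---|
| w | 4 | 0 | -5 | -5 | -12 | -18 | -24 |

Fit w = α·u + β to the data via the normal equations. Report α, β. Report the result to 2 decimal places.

α = -2.14, β = -1.23

The normal equations are: 210·α + 24·β = -479;  24·α + 7·β = -60.
Determinant 210·7 − 24² = 894.
α = ((-479)·7 − 24·(-60))/894 = -1913/894; β = (210·(-60) − 24·(-479))/894 = -184/149.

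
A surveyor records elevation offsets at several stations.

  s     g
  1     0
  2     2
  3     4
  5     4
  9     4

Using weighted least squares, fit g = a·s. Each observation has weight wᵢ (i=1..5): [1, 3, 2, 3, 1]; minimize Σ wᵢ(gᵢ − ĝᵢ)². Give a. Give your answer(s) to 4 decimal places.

The normal system AᵀWA·[a]ᵀ = AᵀWg is [[187]]·[a]ᵀ = [132]ᵀ.
Hence a = 132 / 187 ≈ 0.705882.

a = 0.7059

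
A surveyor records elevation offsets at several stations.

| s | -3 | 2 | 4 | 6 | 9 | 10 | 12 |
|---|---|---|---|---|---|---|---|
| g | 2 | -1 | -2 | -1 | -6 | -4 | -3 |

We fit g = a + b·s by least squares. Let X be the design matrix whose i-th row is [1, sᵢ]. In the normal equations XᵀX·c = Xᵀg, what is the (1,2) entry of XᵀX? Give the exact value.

40

Row 1 ↔ basis 1, column 2 ↔ basis s, so (XᵀX)_{1,2} = Σᵢ s = (1)·(-3) + (1)·(2) + (1)·(4) + (1)·(6) + (1)·(9) + (1)·(10) + (1)·(12) = 40.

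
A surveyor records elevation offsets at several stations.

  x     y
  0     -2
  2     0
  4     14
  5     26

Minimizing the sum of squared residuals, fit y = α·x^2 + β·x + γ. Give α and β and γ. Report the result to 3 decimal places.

The normal system MᵀM·[α, β, γ]ᵀ = Mᵀy is [[897, 197, 45]; [197, 45, 11]; [45, 11, 4]]·[α, β, γ]ᵀ = [874, 186, 38]ᵀ.
Inverting the 3×3 Gram matrix, [α, β, γ]ᵀ = [308/199, -430/199, -392/199]ᵀ.

α = 1.548, β = -2.161, γ = -1.970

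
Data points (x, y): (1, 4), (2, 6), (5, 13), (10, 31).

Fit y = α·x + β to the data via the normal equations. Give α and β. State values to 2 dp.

α = 3.02, β = -0.09

AᵀA·[α, β]ᵀ = Aᵀy reads: 130·α + 18·β = 391;  18·α + 4·β = 54.
(Σx·x = 130, Σx = 18, Σ1 = 4, Σx·y = 391, Σy = 54.)
Δ = 130·4 − 18² = 196.
α = (391·4 − 18·54)/196 = 148/49; β = (130·54 − 18·391)/196 = -9/98.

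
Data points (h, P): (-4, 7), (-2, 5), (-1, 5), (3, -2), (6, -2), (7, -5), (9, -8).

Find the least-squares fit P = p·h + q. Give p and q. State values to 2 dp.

Setting ∂/∂p … = 0 gives: 196·p + 18·q = -168;  18·p + 7·q = 0.
(Σh·h = 196, Σh = 18, Σ1 = 7, Σh·P = -168, ΣP = 0.)
Δ = 196·7 − 18² = 1048.
p = ((-168)·7 − 18·0)/1048 = -147/131; q = (196·0 − 18·(-168))/1048 = 378/131.

p = -1.12, q = 2.89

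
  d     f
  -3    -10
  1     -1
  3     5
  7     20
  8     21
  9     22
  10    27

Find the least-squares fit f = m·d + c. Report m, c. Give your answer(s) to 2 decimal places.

Entries of AᵀA: Σd·d = 313, Σd = 35, Σ1 = 7.
And Σd·f = 820, Σf = 84.
Normal equations: [[313, 35]; [35, 7]]·[m, c]ᵀ = [820, 84]ᵀ.
Δ = 313·7 − 35² = 966.
m = (820·7 − 35·84)/966 = 200/69; c = (313·84 − 35·820)/966 = -172/69.

m = 2.90, c = -2.49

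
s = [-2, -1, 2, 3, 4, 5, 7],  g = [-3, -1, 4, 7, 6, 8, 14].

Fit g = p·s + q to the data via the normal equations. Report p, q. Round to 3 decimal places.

p = 1.750, q = 0.500

Sums needed: Σs·s = 108, Σs = 18, Σ1 = 7.
For Mᵀg: Σs·g = 198, Σg = 35.
So MᵀM·[p, q]ᵀ = Mᵀg: [[108, 18]; [18, 7]]·[p, q]ᵀ = [198, 35]ᵀ.
det = 108·7 − 18² = 432.
p = (198·7 − 18·35)/432 = 7/4; q = (108·35 − 18·198)/432 = 1/2.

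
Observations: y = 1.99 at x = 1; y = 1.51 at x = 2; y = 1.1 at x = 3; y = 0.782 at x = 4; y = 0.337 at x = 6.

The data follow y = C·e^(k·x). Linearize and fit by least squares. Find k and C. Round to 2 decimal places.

k = -0.36, C = 3.04

Taking logs, ln y = k·x + ln C, so regress ln y on x.
Σx = 16.0000, Σ(x)² = 66.0000, Σln y = -0.1380, Σx·ln y = -5.7114.
Normal system: [[66.0000, 16.0000]; [16.0000, 5]]·[k, ln C]ᵀ = [-5.7114, -0.1380]ᵀ.
Solving (det = 74.0000): k = -0.35606, ln C = 1.11179, so C = exp(1.11179) = 3.03979.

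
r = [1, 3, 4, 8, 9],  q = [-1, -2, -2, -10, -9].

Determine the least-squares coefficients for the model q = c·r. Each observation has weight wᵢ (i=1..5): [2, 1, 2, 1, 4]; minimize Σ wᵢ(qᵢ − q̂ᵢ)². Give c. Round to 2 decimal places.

c = -0.99

Sums needed: Σwᵢ·r·r = 431.
For XᵀWq: Σwᵢ·r·q = -428.
So XᵀWX·[c]ᵀ = XᵀWq: [[431]]·[c]ᵀ = [-428]ᵀ.
Hence c = -428 / 431 ≈ -0.993039.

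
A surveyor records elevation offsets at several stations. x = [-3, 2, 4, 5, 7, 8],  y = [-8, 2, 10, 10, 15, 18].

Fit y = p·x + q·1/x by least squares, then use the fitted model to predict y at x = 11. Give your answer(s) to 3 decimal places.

ŷ = 24.844

The normal equations are: 167·p + 6·q = 367;  6·p + (352549/705600)·q = 1055/84.
Determinant 167·(352549/705600) − 6² = 33474083/705600.
p = (367·(352549/705600) − 6·(1055/84))/(33474083/705600) = 76213483/33474083; q = (167·(1055/84) − 6·367)/(33474083/705600) = -73777200/33474083.
At x = 11: ŷ = (76213483/33474083)·(11) + (-73777200/33474083)·(1/11) = 9148054243/368214913.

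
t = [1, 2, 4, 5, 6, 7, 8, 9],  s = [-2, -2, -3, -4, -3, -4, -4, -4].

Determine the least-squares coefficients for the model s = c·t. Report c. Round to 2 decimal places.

Sums needed: Σt·t = 276.
Right-hand side: Σt·s = -152.
c = (-152)/276 = -0.550725.

c = -0.55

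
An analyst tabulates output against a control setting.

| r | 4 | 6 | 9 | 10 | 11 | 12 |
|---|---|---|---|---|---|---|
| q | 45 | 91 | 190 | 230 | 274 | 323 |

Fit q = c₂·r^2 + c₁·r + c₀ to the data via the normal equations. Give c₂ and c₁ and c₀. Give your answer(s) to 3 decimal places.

c₂ = 1.934, c₁ = 3.780, c₀ = -1.120

The normal equations are: 53490·c₂ + 5068·c₁ + 498·c₀ = 122052;  5068·c₂ + 498·c₁ + 52·c₀ = 11626;  498·c₂ + 52·c₁ + 6·c₀ = 1153.
(Σr^2·r^2 = 53490, Σr^2·r = 5068, Σr^2 = 498, Σr·r = 498, Σr = 52, Σ1 = 6, Σr^2·q = 122052, Σr·q = 11626, Σq = 1153.)
Row-reducing yields c₂ = 28663/14820, c₁ = 4668/1235, c₀ = -16591/14820.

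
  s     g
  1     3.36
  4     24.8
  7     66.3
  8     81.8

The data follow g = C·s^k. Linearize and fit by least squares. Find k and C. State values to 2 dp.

Taking logs, ln g = k·ln s + ln C, so regress ln g on ln s.
Σln s = 5.4116, Σ(ln s)² = 10.0325, Σln g = 13.0213, Σln s·ln g = 21.7711.
Equations: 10.0325·k + 5.4116·ln C = 21.7711;  5.4116·k + 4·ln C = 13.0213.
Slope k = (n·Σln s·ln g − Σln s·Σln g)/(n·Σ(ln s)² − (Σln s)²) = (4·21.7711 − 5.4116·13.0213)/10.8439 = 1.53248; ln C = (Σln g − k·Σln s)/n = 1.18200, so C = exp(1.18200) = 3.26089.

k = 1.53, C = 3.26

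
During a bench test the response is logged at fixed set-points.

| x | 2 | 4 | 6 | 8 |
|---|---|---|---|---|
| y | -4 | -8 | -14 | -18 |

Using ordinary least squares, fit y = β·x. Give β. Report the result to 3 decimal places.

β = -2.233

Forming MᵀM = [[120]] and Mᵀy = [-268]ᵀ gives MᵀM·[β]ᵀ = Mᵀy.
Hence β = -268 / 120 ≈ -2.23333.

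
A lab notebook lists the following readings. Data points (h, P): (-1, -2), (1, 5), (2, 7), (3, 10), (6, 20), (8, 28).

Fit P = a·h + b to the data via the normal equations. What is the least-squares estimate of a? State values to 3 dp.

a = 3.277

XᵀX·[a, b]ᵀ = XᵀP reads: 115·a + 19·b = 395;  19·a + 6·b = 68.
(Σh·h = 115, Σh = 19, Σ1 = 6, Σh·P = 395, ΣP = 68.)
Determinant 115·6 − 19² = 329.
a = (395·6 − 19·68)/329 = 154/47; b = (115·68 − 19·395)/329 = 45/47.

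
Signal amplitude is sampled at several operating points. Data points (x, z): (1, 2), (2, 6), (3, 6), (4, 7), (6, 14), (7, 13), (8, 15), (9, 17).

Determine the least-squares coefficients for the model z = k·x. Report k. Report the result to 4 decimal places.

Normal-equation sums: Σx·x = 260.
For Mᵀz: Σx·z = 508.
k = 508/260 = 1.95385.

k = 1.9538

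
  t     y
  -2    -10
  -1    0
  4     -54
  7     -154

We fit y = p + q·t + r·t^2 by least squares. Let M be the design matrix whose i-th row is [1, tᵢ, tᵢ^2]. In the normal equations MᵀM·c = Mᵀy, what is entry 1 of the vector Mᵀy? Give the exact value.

-218

Entry 1 ↔ basis 1, so (Mᵀy)_{1} = Σᵢ yᵢ = (1)·(-10) + (1)·(0) + (1)·(-54) + (1)·(-154) = -218.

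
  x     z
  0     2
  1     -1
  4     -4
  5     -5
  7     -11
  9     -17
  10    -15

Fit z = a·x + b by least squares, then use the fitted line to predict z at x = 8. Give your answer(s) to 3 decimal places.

ẑ = -12.539

With design matrix M, MᵀM = [[272, 36]; [36, 7]] and Mᵀz = [-422, -51]ᵀ.
det = 272·7 − 36² = 608.
a = ((-422)·7 − 36·(-51))/608 = -559/304; b = (272·(-51) − 36·(-422))/608 = 165/76.
At x = 8: ẑ = (-559/304)·(8) + (165/76)·(1) = -953/76.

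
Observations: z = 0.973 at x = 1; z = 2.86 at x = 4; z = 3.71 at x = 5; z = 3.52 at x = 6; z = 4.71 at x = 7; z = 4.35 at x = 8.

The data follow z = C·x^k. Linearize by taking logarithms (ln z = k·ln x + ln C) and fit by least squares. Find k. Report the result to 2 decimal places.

k = 0.76

Taking logs, ln z = k·ln x + ln C, so regress ln z on ln x.
Over the data: Σln x = 8.8128, Σ(ln x)² = 15.8331, Σln z = 6.6128, Σln x·ln z = 11.8943.
Normal system: [[15.8331, 8.8128]; [8.8128, 6]]·[k, ln C]ᵀ = [11.8943, 6.6128]ᵀ.
Slope k = (n·Σln x·ln z − Σln x·Σln z)/(n·Σ(ln x)² − (Σln x)²) = (6·11.8943 − 8.8128·6.6128)/17.3327 = 0.75513; ln C = (Σln z − k·Σln x)/n = -0.00700.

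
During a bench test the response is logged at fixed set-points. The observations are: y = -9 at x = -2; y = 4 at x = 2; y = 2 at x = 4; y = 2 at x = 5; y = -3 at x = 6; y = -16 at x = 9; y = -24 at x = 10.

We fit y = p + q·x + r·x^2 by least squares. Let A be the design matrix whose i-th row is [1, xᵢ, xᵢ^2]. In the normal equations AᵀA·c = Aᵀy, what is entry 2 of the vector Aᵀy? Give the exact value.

Entry 2 ↔ basis x, so (Aᵀy)_{2} = Σᵢ (x)·yᵢ = (-2)·(-9) + (2)·(4) + (4)·(2) + (5)·(2) + (6)·(-3) + (9)·(-16) + (10)·(-24) = -358.

-358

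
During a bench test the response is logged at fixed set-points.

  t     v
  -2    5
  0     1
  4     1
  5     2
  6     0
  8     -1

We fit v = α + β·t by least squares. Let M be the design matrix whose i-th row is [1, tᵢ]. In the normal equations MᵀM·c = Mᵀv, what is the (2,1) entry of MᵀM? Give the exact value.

21

Row 2 ↔ basis t, column 1 ↔ basis 1, so (MᵀM)_{2,1} = Σᵢ t = (-2)·(1) + (0)·(1) + (4)·(1) + (5)·(1) + (6)·(1) + (8)·(1) = 21.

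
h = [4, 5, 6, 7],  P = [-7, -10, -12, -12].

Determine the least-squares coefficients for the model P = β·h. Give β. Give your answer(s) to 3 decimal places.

Compute the Gram sums: Σh·h = 126.
For XᵀP: Σh·P = -234.
XᵀX·[β]ᵀ = XᵀP becomes [[126]]·[β]ᵀ = [-234]ᵀ.
β = (-234)/126 = -1.85714.

β = -1.857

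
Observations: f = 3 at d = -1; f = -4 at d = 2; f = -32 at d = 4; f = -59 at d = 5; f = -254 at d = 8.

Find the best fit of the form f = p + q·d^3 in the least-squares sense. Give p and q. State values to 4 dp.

p = 1.3458, q = -0.4982

With design matrix M, MᵀM = [[5, 708]; [708, 281930]] and Mᵀf = [-346, -139506]ᵀ.
Determinant 5·281930 − 708² = 908386.
p = ((-346)·281930 − 708·(-139506))/908386 = 611234/454193; q = (5·(-139506) − 708·(-346))/908386 = -226281/454193.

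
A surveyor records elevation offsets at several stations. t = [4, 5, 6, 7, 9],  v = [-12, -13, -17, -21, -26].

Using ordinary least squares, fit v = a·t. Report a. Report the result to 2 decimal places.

a = -2.88

AᵀA·[a]ᵀ = Aᵀv reads: 207·a = -596.
a = (-596)/207 = -2.87923.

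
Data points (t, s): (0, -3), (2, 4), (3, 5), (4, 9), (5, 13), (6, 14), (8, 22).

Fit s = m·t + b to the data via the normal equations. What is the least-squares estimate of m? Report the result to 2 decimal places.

m = 3.05

From the data, Σt·t = 154, Σt = 28, Σ1 = 7.
For Xᵀs: Σt·s = 384, Σs = 64.
XᵀX·[m, b]ᵀ = Xᵀs becomes [[154, 28]; [28, 7]]·[m, b]ᵀ = [384, 64]ᵀ.
Eliminating b: 7·(row 1) − 28·(row 2) gives 294·m = 7·384 − 28·64 = 896, so m = 64/21.
Then b = (64 − 28·(64/21))/7 = -64/21.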